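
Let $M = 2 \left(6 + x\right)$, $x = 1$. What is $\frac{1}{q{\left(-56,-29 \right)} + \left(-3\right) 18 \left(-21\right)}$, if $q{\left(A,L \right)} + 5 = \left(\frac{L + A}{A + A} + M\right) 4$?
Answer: $\frac{28}{33265} \approx 0.00084173$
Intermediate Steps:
$M = 14$ ($M = 2 \left(6 + 1\right) = 2 \cdot 7 = 14$)
$q{\left(A,L \right)} = 51 + \frac{2 \left(A + L\right)}{A}$ ($q{\left(A,L \right)} = -5 + \left(\frac{L + A}{A + A} + 14\right) 4 = -5 + \left(\frac{A + L}{2 A} + 14\right) 4 = -5 + \left(14 + \frac{A + L}{2 A}\right) 4 = -5 + \left(56 + \frac{2 \left(A + L\right)}{A}\right) = 51 + \frac{2 \left(A + L\right)}{A}$)
$\frac{1}{q{\left(-56,-29 \right)} + \left(-3\right) 18 \left(-21\right)} = \frac{1}{\left(53 + 2 \left(-29\right) \frac{1}{-56}\right) + \left(-3\right) 18 \left(-21\right)} = \frac{1}{\left(53 + 2 \left(-29\right) \left(- \frac{1}{56}\right)\right) - -1134} = \frac{1}{\left(53 + \frac{29}{28}\right) + 1134} = \frac{1}{\frac{1513}{28} + 1134} = \frac{1}{\frac{33265}{28}} = \frac{28}{33265}$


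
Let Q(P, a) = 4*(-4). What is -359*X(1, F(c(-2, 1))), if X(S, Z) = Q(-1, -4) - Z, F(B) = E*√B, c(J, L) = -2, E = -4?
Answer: 5744 - 1436*I*√2 ≈ 5744.0 - 2030.8*I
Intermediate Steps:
Q(P, a) = -16
F(B) = -4*√B
X(S, Z) = -16 - Z
-359*X(1, F(c(-2, 1))) = -359*(-16 - (-4)*√(-2)) = -359*(-16 - (-4)*I*√2) = -359*(-16 + 4*I*√2) = 5744 - 1436*I*√2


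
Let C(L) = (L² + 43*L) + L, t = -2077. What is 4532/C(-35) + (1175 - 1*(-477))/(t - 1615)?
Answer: -4313131/290745 ≈ -14.835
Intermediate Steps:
C(L) = L² + 44*L
4532/C(-35) + (1175 - 1*(-477))/(t - 1615) = 4532/((-35*(44 - 35))) + (1175 - 1*(-477))/(-2077 - 1615) = 4532/((-35*9)) + (1175 + 477)/(-3692) = 4532/(-315) + 1652*(-1/3692) = 4532*(-1/315) - 413/923 = -4532/315 - 413/923 = -4313131/290745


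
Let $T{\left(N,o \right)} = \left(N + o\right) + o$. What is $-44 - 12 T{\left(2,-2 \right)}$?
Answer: $-20$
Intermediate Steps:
$T{\left(N,o \right)} = N + 2 o$
$-44 - 12 T{\left(2,-2 \right)} = -44 - 12 \left(2 + 2 \left(-2\right)\right) = -44 - 12 \left(2 - 4\right) = -44 - -24 = -44 + 24 = -20$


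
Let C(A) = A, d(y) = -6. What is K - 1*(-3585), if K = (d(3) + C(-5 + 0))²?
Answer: 3706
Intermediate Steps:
K = 121 (K = (-6 + (-5 + 0))² = (-6 - 5)² = (-11)² = 121)
K - 1*(-3585) = 121 - 1*(-3585) = 121 + 3585 = 3706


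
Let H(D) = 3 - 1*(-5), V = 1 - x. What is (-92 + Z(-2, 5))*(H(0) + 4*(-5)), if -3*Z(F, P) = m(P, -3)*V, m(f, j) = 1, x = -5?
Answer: 1128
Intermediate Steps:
V = 6 (V = 1 - 1*(-5) = 1 + 5 = 6)
H(D) = 8 (H(D) = 3 + 5 = 8)
Z(F, P) = -2 (Z(F, P) = -6/3 = -⅓*6 = -2)
(-92 + Z(-2, 5))*(H(0) + 4*(-5)) = (-92 - 2)*(8 + 4*(-5)) = -94*(8 - 20) = -94*(-12) = 1128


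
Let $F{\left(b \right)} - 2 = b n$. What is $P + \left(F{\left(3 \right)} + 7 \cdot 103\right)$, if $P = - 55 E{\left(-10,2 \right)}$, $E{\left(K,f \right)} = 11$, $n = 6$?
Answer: $136$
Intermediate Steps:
$P = -605$ ($P = \left(-55\right) 11 = -605$)
$F{\left(b \right)} = 2 + 6 b$ ($F{\left(b \right)} = 2 + b 6 = 2 + 6 b$)
$P + \left(F{\left(3 \right)} + 7 \cdot 103\right) = -605 + \left(\left(2 + 6 \cdot 3\right) + 7 \cdot 103\right) = -605 + \left(\left(2 + 18\right) + 721\right) = -605 + \left(20 + 721\right) = -605 + 741 = 136$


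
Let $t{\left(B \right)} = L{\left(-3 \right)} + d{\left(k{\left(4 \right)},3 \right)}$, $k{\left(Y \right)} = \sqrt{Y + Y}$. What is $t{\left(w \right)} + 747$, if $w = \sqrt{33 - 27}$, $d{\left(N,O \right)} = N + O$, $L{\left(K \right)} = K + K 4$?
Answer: $735 + 2 \sqrt{2} \approx 737.83$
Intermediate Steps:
$k{\left(Y \right)} = \sqrt{2} \sqrt{Y}$ ($k{\left(Y \right)} = \sqrt{2 Y} = \sqrt{2} \sqrt{Y}$)
$L{\left(K \right)} = 5 K$ ($L{\left(K \right)} = K + 4 K = 5 K$)
$w = \sqrt{6} \approx 2.4495$
$t{\left(B \right)} = -12 + 2 \sqrt{2}$ ($t{\left(B \right)} = 5 \left(-3\right) + \left(\sqrt{2} \sqrt{4} + 3\right) = -15 + \left(\sqrt{2} \cdot 2 + 3\right) = -15 + \left(2 \sqrt{2} + 3\right) = -15 + \left(3 + 2 \sqrt{2}\right) = -12 + 2 \sqrt{2}$)
$t{\left(w \right)} + 747 = \left(-12 + 2 \sqrt{2}\right) + 747 = 735 + 2 \sqrt{2}$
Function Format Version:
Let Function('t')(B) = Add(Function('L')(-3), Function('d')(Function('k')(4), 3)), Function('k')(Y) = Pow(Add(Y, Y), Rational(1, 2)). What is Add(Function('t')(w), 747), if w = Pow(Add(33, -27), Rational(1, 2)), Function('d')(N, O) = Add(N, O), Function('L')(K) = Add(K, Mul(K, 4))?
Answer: Add(735, Mul(2, Pow(2, Rational(1, 2)))) ≈ 737.83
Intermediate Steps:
Function('k')(Y) = Mul(Pow(2, Rational(1, 2)), Pow(Y, Rational(1, 2))) (Function('k')(Y) = Pow(Mul(2, Y), Rational(1, 2)) = Mul(Pow(2, Rational(1, 2)), Pow(Y, Rational(1, 2))))
Function('L')(K) = Mul(5, K) (Function('L')(K) = Add(K, Mul(4, K)) = Mul(5, K))
w = Pow(6, Rational(1, 2)) ≈ 2.4495
Function('t')(B) = Add(-12, Mul(2, Pow(2, Rational(1, 2)))) (Function('t')(B) = Add(Mul(5, -3), Add(Mul(Pow(2, Rational(1, 2)), Pow(4, Rational(1, 2))), 3)) = Add(-15, Add(Mul(Pow(2, Rational(1, 2)), 2), 3)) = Add(-15, Add(Mul(2, Pow(2, Rational(1, 2))), 3)) = Add(-15, Add(3, Mul(2, Pow(2, Rational(1, 2))))) = Add(-12, Mul(2, Pow(2, Rational(1, 2)))))
Add(Function('t')(w), 747) = Add(Add(-12, Mul(2, Pow(2, Rational(1, 2)))), 747) = Add(735, Mul(2, Pow(2, Rational(1, 2))))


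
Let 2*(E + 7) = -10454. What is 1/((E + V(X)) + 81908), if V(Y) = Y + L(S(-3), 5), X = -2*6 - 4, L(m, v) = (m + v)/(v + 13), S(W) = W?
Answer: 9/689923 ≈ 1.3045e-5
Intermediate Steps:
E = -5234 (E = -7 + (½)*(-10454) = -7 - 5227 = -5234)
L(m, v) = (m + v)/(13 + v)
X = -16 (X = -12 - 4 = -16)
V(Y) = ⅑ + Y (V(Y) = Y + (-3 + 5)/(13 + 5) = Y + 2/18 = Y + (1/18)*2 = Y + ⅑ = ⅑ + Y)
1/((E + V(X)) + 81908) = 1/((-5234 + (⅑ - 16)) + 81908) = 1/((-5234 - 143/9) + 81908) = 1/(-47249/9 + 81908) = 1/(689923/9) = 9/689923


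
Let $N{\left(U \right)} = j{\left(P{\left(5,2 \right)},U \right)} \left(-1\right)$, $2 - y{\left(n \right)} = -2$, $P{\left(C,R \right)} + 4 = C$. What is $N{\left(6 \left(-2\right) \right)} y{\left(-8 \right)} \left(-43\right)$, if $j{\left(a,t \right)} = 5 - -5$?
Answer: $1720$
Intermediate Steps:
$P{\left(C,R \right)} = -4 + C$
$j{\left(a,t \right)} = 10$ ($j{\left(a,t \right)} = 5 + 5 = 10$)
$y{\left(n \right)} = 4$ ($y{\left(n \right)} = 2 - -2 = 2 + 2 = 4$)
$N{\left(U \right)} = -10$ ($N{\left(U \right)} = 10 \left(-1\right) = -10$)
$N{\left(6 \left(-2\right) \right)} y{\left(-8 \right)} \left(-43\right) = \left(-10\right) 4 \left(-43\right) = \left(-40\right) \left(-43\right) = 1720$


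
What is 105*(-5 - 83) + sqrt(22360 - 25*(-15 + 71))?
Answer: -9240 + 4*sqrt(1310) ≈ -9095.2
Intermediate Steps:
105*(-5 - 83) + sqrt(22360 - 25*(-15 + 71)) = 105*(-88) + sqrt(22360 - 25*56) = -9240 + sqrt(22360 - 1400) = -9240 + sqrt(20960) = -9240 + 4*sqrt(1310)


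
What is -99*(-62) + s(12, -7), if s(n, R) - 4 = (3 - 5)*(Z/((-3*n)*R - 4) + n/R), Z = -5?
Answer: 5334267/868 ≈ 6145.5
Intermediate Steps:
s(n, R) = 4 + 10/(-4 - 3*R*n) - 2*n/R (s(n, R) = 4 + (3 - 5)*(-5/((-3*n)*R - 4) + n/R) = 4 - 2*(-5/(-3*R*n - 4) + n/R) = 4 - 2*(-5/(-4 - 3*R*n) + n/R) = 4 + (10/(-4 - 3*R*n) - 2*n/R) = 4 + 10/(-4 - 3*R*n) - 2*n/R)
-99*(-62) + s(12, -7) = -99*(-62) + 2*(-4*12 + 3*(-7) - 3*(-7)*12**2 + 6*12*(-7)**2)/(-7*(4 + 3*(-7)*12)) = 6138 + 2*(-1/7)*(-48 - 21 - 3*(-7)*144 + 6*12*49)/(4 - 252) = 6138 + 2*(-1/7)*(-48 - 21 + 3024 + 3528)/(-248) = 6138 + 2*(-1/7)*(-1/248)*6483 = 6138 + 6483/868 = 5334267/868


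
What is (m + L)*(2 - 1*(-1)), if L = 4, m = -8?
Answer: -12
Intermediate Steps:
(m + L)*(2 - 1*(-1)) = (-8 + 4)*(2 - 1*(-1)) = -4*(2 + 1) = -4*3 = -12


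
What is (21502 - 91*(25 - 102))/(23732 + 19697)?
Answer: 28509/43429 ≈ 0.65645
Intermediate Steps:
(21502 - 91*(25 - 102))/(23732 + 19697) = (21502 - 91*(-77))/43429 = (21502 + 7007)*(1/43429) = 28509*(1/43429) = 28509/43429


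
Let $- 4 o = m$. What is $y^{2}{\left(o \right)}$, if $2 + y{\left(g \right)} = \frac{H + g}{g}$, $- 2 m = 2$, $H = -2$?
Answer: $81$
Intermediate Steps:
$m = -1$ ($m = \left(- \frac{1}{2}\right) 2 = -1$)
$o = \frac{1}{4}$ ($o = \left(- \frac{1}{4}\right) \left(-1\right) = \frac{1}{4} \approx 0.25$)
$y{\left(g \right)} = -2 + \frac{-2 + g}{g}$
$y^{2}{\left(o \right)} = \left(\frac{1}{\frac{1}{4}} \left(-2 - \frac{1}{4}\right)\right)^{2} = \left(4 \left(-2 - \frac{1}{4}\right)\right)^{2} = \left(4 \left(- \frac{9}{4}\right)\right)^{2} = \left(-9\right)^{2} = 81$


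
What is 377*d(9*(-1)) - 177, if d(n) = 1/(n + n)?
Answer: -3563/18 ≈ -197.94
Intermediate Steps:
d(n) = 1/(2*n)
377*d(9*(-1)) - 177 = 377*(1/(2*((9*(-1))))) - 177 = 377*((1/2)/(-9)) - 177 = 377*((1/2)*(-1/9)) - 177 = 377*(-1/18) - 177 = -377/18 - 177 = -3563/18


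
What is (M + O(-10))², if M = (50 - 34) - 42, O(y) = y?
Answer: 1296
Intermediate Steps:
M = -26 (M = 16 - 42 = -26)
(M + O(-10))² = (-26 - 10)² = (-36)² = 1296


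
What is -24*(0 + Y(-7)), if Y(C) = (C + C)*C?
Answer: -2352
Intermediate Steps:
Y(C) = 2*C² (Y(C) = (2*C)*C = 2*C²)
-24*(0 + Y(-7)) = -24*(0 + 2*(-7)²) = -24*(0 + 2*49) = -24*(0 + 98) = -24*98 = -2352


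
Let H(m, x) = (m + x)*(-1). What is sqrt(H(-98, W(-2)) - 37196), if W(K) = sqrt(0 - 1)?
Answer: sqrt(-37098 - I) ≈ 0.003 - 192.61*I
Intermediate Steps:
W(K) = I (W(K) = sqrt(-1) = I)
H(m, x) = -m - x
sqrt(H(-98, W(-2)) - 37196) = sqrt((-1*(-98) - I) - 37196) = sqrt((98 - I) - 37196) = sqrt(-37098 - I)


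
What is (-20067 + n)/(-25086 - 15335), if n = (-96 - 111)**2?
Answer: -22782/40421 ≈ -0.56362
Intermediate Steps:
n = 42849 (n = (-207)**2 = 42849)
(-20067 + n)/(-25086 - 15335) = (-20067 + 42849)/(-25086 - 15335) = 22782/(-40421) = 22782*(-1/40421) = -22782/40421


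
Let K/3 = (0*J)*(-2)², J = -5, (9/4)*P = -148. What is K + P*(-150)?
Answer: 29600/3 ≈ 9866.7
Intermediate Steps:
P = -592/9 (P = (4/9)*(-148) = -592/9 ≈ -65.778)
K = 0 (K = 3*((0*(-5))*(-2)²) = 3*(0*4) = 3*0 = 0)
K + P*(-150) = 0 - 592/9*(-150) = 0 + 29600/3 = 29600/3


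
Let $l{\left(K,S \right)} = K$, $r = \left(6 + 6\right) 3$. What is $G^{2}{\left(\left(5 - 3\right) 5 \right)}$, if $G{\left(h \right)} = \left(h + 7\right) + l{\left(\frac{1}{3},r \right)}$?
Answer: $\frac{2704}{9} \approx 300.44$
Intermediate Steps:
$r = 36$ ($r = 12 \cdot 3 = 36$)
$G{\left(h \right)} = \frac{22}{3} + h$ ($G{\left(h \right)} = \left(h + 7\right) + \frac{1}{3} = \left(7 + h\right) + \frac{1}{3} = \frac{22}{3} + h$)
$G^{2}{\left(\left(5 - 3\right) 5 \right)} = \left(\frac{22}{3} + \left(5 - 3\right) 5\right)^{2} = \left(\frac{22}{3} + 2 \cdot 5\right)^{2} = \left(\frac{22}{3} + 10\right)^{2} = \left(\frac{52}{3}\right)^{2} = \frac{2704}{9}$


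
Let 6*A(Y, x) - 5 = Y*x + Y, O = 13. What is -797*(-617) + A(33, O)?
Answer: 2950961/6 ≈ 4.9183e+5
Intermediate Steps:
A(Y, x) = ⅚ + Y/6 + Y*x/6 (A(Y, x) = ⅚ + (Y*x + Y)/6 = ⅚ + (Y + Y*x)/6 = ⅚ + (Y/6 + Y*x/6) = ⅚ + Y/6 + Y*x/6)
-797*(-617) + A(33, O) = -797*(-617) + (⅚ + (⅙)*33 + (⅙)*33*13) = 491749 + (⅚ + 11/2 + 143/2) = 491749 + 467/6 = 2950961/6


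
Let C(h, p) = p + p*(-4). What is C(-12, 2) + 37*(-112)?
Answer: -4150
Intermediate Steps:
C(h, p) = -3*p (C(h, p) = p - 4*p = -3*p)
C(-12, 2) + 37*(-112) = -3*2 + 37*(-112) = -6 - 4144 = -4150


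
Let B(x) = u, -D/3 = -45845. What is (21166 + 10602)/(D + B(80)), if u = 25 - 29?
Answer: 31768/137531 ≈ 0.23099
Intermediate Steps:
D = 137535 (D = -3*(-45845) = 137535)
u = -4
B(x) = -4
(21166 + 10602)/(D + B(80)) = (21166 + 10602)/(137535 - 4) = 31768/137531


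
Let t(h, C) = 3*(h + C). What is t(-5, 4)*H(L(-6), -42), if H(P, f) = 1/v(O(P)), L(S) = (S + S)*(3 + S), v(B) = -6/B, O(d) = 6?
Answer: 3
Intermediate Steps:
v(B) = -6/B
L(S) = 2*S*(3 + S) (L(S) = (2*S)*(3 + S) = 2*S*(3 + S))
H(P, f) = -1 (H(P, f) = 1/(-6/6) = 1/(-6*1/6) = 1/(-1) = -1)
t(h, C) = 3*C + 3*h (t(h, C) = 3*(C + h) = 3*C + 3*h)
t(-5, 4)*H(L(-6), -42) = (3*4 + 3*(-5))*(-1) = (12 - 15)*(-1) = -3*(-1) = 3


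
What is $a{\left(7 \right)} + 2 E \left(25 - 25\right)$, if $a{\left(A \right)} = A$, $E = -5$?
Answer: $7$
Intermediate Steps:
$a{\left(7 \right)} + 2 E \left(25 - 25\right) = 7 + 2 \left(-5\right) \left(25 - 25\right) = 7 - 10 \left(25 - 25\right) = 7 - 0 = 7 + 0 = 7$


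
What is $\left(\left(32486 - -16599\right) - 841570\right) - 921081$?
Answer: $-1713566$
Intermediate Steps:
$\left(\left(32486 - -16599\right) - 841570\right) - 921081 = \left(\left(32486 + 16599\right) - 841570\right) - 921081 = \left(49085 - 841570\right) - 921081 = -792485 - 921081 = -1713566$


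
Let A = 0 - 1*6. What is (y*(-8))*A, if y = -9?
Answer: -432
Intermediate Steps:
A = -6 (A = 0 - 6 = -6)
(y*(-8))*A = -9*(-8)*(-6) = 72*(-6) = -432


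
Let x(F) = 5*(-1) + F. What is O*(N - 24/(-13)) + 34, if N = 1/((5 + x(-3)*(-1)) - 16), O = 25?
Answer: 2801/39 ≈ 71.821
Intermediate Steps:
x(F) = -5 + F
N = -1/3 (N = 1/((5 + (-5 - 3)*(-1)) - 16) = 1/((5 - 8*(-1)) - 16) = 1/((5 + 8) - 16) = 1/(13 - 16) = 1/(-3) = -1/3 ≈ -0.33333)
O*(N - 24/(-13)) + 34 = 25*(-1/3 - 24/(-13)) + 34 = 25*(-1/3 - 24*(-1/13)) + 34 = 25*(-1/3 + 24/13) + 34 = 25*(59/39) + 34 = 1475/39 + 34 = 2801/39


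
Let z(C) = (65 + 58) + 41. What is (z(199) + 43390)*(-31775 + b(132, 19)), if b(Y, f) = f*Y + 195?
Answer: -1266201888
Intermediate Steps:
b(Y, f) = 195 + Y*f (b(Y, f) = Y*f + 195 = 195 + Y*f)
z(C) = 164 (z(C) = 123 + 41 = 164)
(z(199) + 43390)*(-31775 + b(132, 19)) = (164 + 43390)*(-31775 + (195 + 132*19)) = 43554*(-31775 + (195 + 2508)) = 43554*(-31775 + 2703) = 43554*(-29072) = -1266201888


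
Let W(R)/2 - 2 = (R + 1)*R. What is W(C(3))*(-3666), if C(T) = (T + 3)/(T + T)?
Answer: -29328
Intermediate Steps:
C(T) = (3 + T)/(2*T) (C(T) = (3 + T)/((2*T)) = (3 + T)*(1/(2*T)) = (3 + T)/(2*T))
W(R) = 4 + 2*R*(1 + R) (W(R) = 4 + 2*((R + 1)*R) = 4 + 2*((1 + R)*R) = 4 + 2*(R*(1 + R)) = 4 + 2*R*(1 + R))
W(C(3))*(-3666) = (4 + 2*((½)*(3 + 3)/3) + 2*((½)*(3 + 3)/3)²)*(-3666) = (4 + 2*((½)*(⅓)*6) + 2*((½)*(⅓)*6)²)*(-3666) = (4 + 2*1 + 2*1²)*(-3666) = (4 + 2 + 2*1)*(-3666) = (4 + 2 + 2)*(-3666) = 8*(-3666) = -29328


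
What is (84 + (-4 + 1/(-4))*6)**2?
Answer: 13689/4 ≈ 3422.3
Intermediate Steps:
(84 + (-4 + 1/(-4))*6)**2 = (84 + (-4 - 1/4)*6)**2 = (84 - 17/4*6)**2 = (84 - 51/2)**2 = (117/2)**2 = 13689/4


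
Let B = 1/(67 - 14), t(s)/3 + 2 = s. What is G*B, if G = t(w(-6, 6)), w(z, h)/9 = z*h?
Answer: -978/53 ≈ -18.453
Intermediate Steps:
w(z, h) = 9*h*z (w(z, h) = 9*(z*h) = 9*(h*z) = 9*h*z)
t(s) = -6 + 3*s
B = 1/53 ≈ 0.018868
G = -978 (G = -6 + 3*(9*6*(-6)) = -6 + 3*(-324) = -6 - 972 = -978)
G*B = -978*1/53 = -978/53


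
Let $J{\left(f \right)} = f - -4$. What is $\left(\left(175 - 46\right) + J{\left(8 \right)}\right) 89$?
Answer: $12549$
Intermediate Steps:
$J{\left(f \right)} = 4 + f$ ($J{\left(f \right)} = f + 4 = 4 + f$)
$\left(\left(175 - 46\right) + J{\left(8 \right)}\right) 89 = \left(\left(175 - 46\right) + \left(4 + 8\right)\right) 89 = \left(129 + 12\right) 89 = 141 \cdot 89 = 12549$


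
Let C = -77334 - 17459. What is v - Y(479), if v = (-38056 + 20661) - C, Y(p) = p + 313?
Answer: 76606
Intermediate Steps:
Y(p) = 313 + p
C = -94793
v = 77398 (v = (-38056 + 20661) - 1*(-94793) = -17395 + 94793 = 77398)
v - Y(479) = 77398 - (313 + 479) = 77398 - 1*792 = 77398 - 792 = 76606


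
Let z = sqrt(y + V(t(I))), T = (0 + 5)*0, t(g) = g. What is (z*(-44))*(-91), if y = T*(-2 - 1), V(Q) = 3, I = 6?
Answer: 4004*sqrt(3) ≈ 6935.1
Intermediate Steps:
T = 0 (T = 5*0 = 0)
y = 0 (y = 0*(-2 - 1) = 0*(-3) = 0)
z = sqrt(3) (z = sqrt(0 + 3) = sqrt(3) ≈ 1.7320)
(z*(-44))*(-91) = (sqrt(3)*(-44))*(-91) = -44*sqrt(3)*(-91) = 4004*sqrt(3)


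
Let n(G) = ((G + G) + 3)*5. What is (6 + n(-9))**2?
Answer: 4761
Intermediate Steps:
n(G) = 15 + 10*G (n(G) = (2*G + 3)*5 = (3 + 2*G)*5 = 15 + 10*G)
(6 + n(-9))**2 = (6 + (15 + 10*(-9)))**2 = (6 + (15 - 90))**2 = (6 - 75)**2 = (-69)**2 = 4761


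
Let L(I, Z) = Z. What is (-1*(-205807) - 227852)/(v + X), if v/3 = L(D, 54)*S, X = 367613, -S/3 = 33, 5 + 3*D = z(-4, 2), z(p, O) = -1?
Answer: -4409/70315 ≈ -0.062703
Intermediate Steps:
D = -2 (D = -5/3 + (⅓)*(-1) = -5/3 - ⅓ = -2)
S = -99 (S = -3*33 = -99)
v = -16038 (v = 3*(54*(-99)) = 3*(-5346) = -16038)
(-1*(-205807) - 227852)/(v + X) = (-1*(-205807) - 227852)/(-16038 + 367613) = (205807 - 227852)/351575 = -22045*1/351575 = -4409/70315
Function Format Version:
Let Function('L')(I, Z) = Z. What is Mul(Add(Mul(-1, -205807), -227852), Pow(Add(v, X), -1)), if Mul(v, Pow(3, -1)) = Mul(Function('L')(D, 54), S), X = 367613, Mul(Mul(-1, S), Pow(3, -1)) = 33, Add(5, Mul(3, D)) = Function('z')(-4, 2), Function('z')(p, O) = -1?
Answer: Rational(-4409, 70315) ≈ -0.062703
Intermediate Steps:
D = -2 (D = Add(Rational(-5, 3), Mul(Rational(1, 3), -1)) = Add(Rational(-5, 3), Rational(-1, 3)) = -2)
S = -99 (S = Mul(-3, 33) = -99)
v = -16038 (v = Mul(3, Mul(54, -99)) = Mul(3, -5346) = -16038)
Mul(Add(Mul(-1, -205807), -227852), Pow(Add(v, X), -1)) = Mul(Add(Mul(-1, -205807), -227852), Pow(Add(-16038, 367613), -1)) = Mul(Add(205807, -227852), Pow(351575, -1)) = Mul(-22045, Rational(1, 351575)) = Rational(-4409, 70315)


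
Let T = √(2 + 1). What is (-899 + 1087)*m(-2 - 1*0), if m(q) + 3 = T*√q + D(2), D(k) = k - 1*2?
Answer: -564 + 188*I*√6 ≈ -564.0 + 460.5*I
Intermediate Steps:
T = √3 ≈ 1.7320
D(k) = -2 + k (D(k) = k - 2 = -2 + k)
m(q) = -3 + √3*√q (m(q) = -3 + (√3*√q + (-2 + 2)) = -3 + (√3*√q + 0) = -3 + √3*√q)
(-899 + 1087)*m(-2 - 1*0) = (-899 + 1087)*(-3 + √3*√(-2 - 1*0)) = 188*(-3 + √3*√(-2 + 0)) = 188*(-3 + √3*√(-2)) = 188*(-3 + √3*(I*√2)) = 188*(-3 + I*√6) = -564 + 188*I*√6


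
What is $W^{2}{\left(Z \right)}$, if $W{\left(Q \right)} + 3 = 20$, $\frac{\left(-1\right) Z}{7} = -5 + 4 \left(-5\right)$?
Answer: $289$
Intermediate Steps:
$Z = 175$ ($Z = - 7 \left(-5 + 4 \left(-5\right)\right) = - 7 \left(-5 - 20\right) = \left(-7\right) \left(-25\right) = 175$)
$W{\left(Q \right)} = 17$ ($W{\left(Q \right)} = -3 + 20 = 17$)
$W^{2}{\left(Z \right)} = 17^{2} = 289$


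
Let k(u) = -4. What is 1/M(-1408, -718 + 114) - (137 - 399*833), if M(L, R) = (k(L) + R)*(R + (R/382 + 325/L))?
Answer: 1028410076871514/3095476257 ≈ 3.3223e+5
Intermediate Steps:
M(L, R) = (-4 + R)*(325/L + 383*R/382) (M(L, R) = (-4 + R)*(R + (R/382 + 325/L)) = (-4 + R)*(R + (325/L + R/382)) = (-4 + R)*(325/L + 383*R/382))
1/M(-1408, -718 + 114) - (137 - 399*833) = 1/((1/382)*(-496600 + 124150*(-718 + 114) + 383*(-1408)*(-718 + 114)*(-4 + (-718 + 114)))/(-1408)) - (137 - 399*833) = 1/((1/382)*(-1/1408)*(-496600 + 124150*(-604) + 383*(-1408)*(-604)*(-4 - 604))) - (137 - 332367) = 1/((1/382)*(-1/1408)*(-496600 - 74986600 + 383*(-1408)*(-604)*(-608))) - 1*(-332230) = 1/((1/382)*(-1/1408)*(-496600 - 74986600 - 198034997248)) + 332230 = 1/((1/382)*(-1/1408)*(-198110480448)) + 332230 = 1/(3095476257/8404) + 332230 = 8404/3095476257 + 332230 = 1028410076871514/3095476257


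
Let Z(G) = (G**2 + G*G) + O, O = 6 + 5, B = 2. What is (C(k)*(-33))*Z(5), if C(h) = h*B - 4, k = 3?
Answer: -4026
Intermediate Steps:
O = 11
Z(G) = 11 + 2*G**2 (Z(G) = (G**2 + G*G) + 11 = (G**2 + G**2) + 11 = 2*G**2 + 11 = 11 + 2*G**2)
C(h) = -4 + 2*h (C(h) = h*2 - 4 = 2*h - 4 = -4 + 2*h)
(C(k)*(-33))*Z(5) = ((-4 + 2*3)*(-33))*(11 + 2*5**2) = ((-4 + 6)*(-33))*(11 + 2*25) = (2*(-33))*(11 + 50) = -66*61 = -4026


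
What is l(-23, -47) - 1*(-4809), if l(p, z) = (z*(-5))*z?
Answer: -6236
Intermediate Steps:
l(p, z) = -5*z**2 (l(p, z) = (-5*z)*z = -5*z**2)
l(-23, -47) - 1*(-4809) = -5*(-47)**2 - 1*(-4809) = -5*2209 + 4809 = -11045 + 4809 = -6236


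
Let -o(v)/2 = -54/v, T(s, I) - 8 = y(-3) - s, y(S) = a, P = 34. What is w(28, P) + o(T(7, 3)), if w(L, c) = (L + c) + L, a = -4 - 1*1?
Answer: 63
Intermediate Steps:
a = -5 (a = -4 - 1 = -5)
y(S) = -5
w(L, c) = c + 2*L
T(s, I) = 3 - s (T(s, I) = 8 + (-5 - s) = 3 - s)
o(v) = 108/v (o(v) = -(-108)/v = 108/v)
w(28, P) + o(T(7, 3)) = (34 + 2*28) + 108/(3 - 1*7) = (34 + 56) + 108/(3 - 7) = 90 + 108/(-4) = 90 + 108*(-¼) = 90 - 27 = 63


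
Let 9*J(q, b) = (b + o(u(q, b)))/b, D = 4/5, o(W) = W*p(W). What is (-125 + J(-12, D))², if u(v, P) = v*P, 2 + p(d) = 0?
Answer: 1210000/81 ≈ 14938.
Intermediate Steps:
p(d) = -2 (p(d) = -2 + 0 = -2)
u(v, P) = P*v
o(W) = -2*W (o(W) = W*(-2) = -2*W)
D = ⅘ (D = 4*(⅕) = ⅘ ≈ 0.80000)
J(q, b) = (b - 2*b*q)/(9*b) (J(q, b) = ((b - 2*b*q)/b)/9 = (b - 2*b*q)/(9*b))
(-125 + J(-12, D))² = (-125 + (⅑ - 2/9*(-12)))² = (-125 + (⅑ + 8/3))² = (-125 + 25/9)² = (-1100/9)² = 1210000/81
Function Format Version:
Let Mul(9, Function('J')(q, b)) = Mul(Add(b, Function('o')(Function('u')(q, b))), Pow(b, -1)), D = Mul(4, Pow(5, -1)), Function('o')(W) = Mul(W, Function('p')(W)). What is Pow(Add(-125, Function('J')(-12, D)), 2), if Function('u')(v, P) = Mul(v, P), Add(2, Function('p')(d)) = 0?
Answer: Rational(1210000, 81) ≈ 14938.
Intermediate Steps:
Function('p')(d) = -2 (Function('p')(d) = Add(-2, 0) = -2)
Function('u')(v, P) = Mul(P, v)
Function('o')(W) = Mul(-2, W) (Function('o')(W) = Mul(W, -2) = Mul(-2, W))
D = Rational(4, 5) (D = Mul(4, Rational(1, 5)) = Rational(4, 5) ≈ 0.80000)
Function('J')(q, b) = Mul(Rational(1, 9), Pow(b, -1), Add(b, Mul(-2, b, q))) (Function('J')(q, b) = Mul(Rational(1, 9), Mul(Add(b, Mul(-2, Mul(b, q))), Pow(b, -1))) = Mul(Rational(1, 9), Mul(Add(b, Mul(-2, b, q)), Pow(b, -1))) = Mul(Rational(1, 9), Mul(Pow(b, -1), Add(b, Mul(-2, b, q)))) = Mul(Rational(1, 9), Pow(b, -1), Add(b, Mul(-2, b, q))))
Pow(Add(-125, Function('J')(-12, D)), 2) = Pow(Add(-125, Add(Rational(1, 9), Mul(Rational(-2, 9), -12))), 2) = Pow(Add(-125, Add(Rational(1, 9), Rational(8, 3))), 2) = Pow(Add(-125, Rational(25, 9)), 2) = Pow(Rational(-1100, 9), 2) = Rational(1210000, 81)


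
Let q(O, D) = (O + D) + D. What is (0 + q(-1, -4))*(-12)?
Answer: 108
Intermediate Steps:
q(O, D) = O + 2*D (q(O, D) = (D + O) + D = O + 2*D)
(0 + q(-1, -4))*(-12) = (0 + (-1 + 2*(-4)))*(-12) = (0 + (-1 - 8))*(-12) = (0 - 9)*(-12) = -9*(-12) = 108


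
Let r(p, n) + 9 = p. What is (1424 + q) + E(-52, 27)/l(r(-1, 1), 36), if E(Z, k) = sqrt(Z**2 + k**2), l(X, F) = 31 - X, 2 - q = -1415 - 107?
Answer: 2948 + sqrt(3433)/41 ≈ 2949.4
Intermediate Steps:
r(p, n) = -9 + p
q = 1524 (q = 2 - (-1415 - 107) = 2 - 1*(-1522) = 2 + 1522 = 1524)
(1424 + q) + E(-52, 27)/l(r(-1, 1), 36) = (1424 + 1524) + sqrt((-52)**2 + 27**2)/(31 - (-9 - 1)) = 2948 + sqrt(2704 + 729)/(31 - 1*(-10)) = 2948 + sqrt(3433)/(31 + 10) = 2948 + sqrt(3433)/41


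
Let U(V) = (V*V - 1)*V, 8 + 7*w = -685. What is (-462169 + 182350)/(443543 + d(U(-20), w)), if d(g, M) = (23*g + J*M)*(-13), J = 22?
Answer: -279819/2857877 ≈ -0.097911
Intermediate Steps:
w = -99 (w = -8/7 + (⅐)*(-685) = -8/7 - 685/7 = -99)
U(V) = V*(-1 + V²) (U(V) = (V² - 1)*V = (-1 + V²)*V = V*(-1 + V²))
d(g, M) = -299*g - 286*M (d(g, M) = (23*g + 22*M)*(-13) = (22*M + 23*g)*(-13) = -299*g - 286*M)
(-462169 + 182350)/(443543 + d(U(-20), w)) = (-462169 + 182350)/(443543 + (-299*((-20)³ - 1*(-20)) - 286*(-99))) = -279819/(443543 + (-299*(-8000 + 20) + 28314)) = -279819/(443543 + (-299*(-7980) + 28314)) = -279819/(443543 + (2386020 + 28314)) = -279819/(443543 + 2414334) = -279819/2857877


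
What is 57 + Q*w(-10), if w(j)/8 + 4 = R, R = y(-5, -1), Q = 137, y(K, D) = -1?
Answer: -5423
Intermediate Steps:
R = -1
w(j) = -40 (w(j) = -32 + 8*(-1) = -32 - 8 = -40)
57 + Q*w(-10) = 57 + 137*(-40) = 57 - 5480 = -5423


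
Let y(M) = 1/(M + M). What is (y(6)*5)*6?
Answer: 5/2 ≈ 2.5000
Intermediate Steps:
y(M) = 1/(2*M)
(y(6)*5)*6 = (((1/2)/6)*5)*6 = (((1/2)*(1/6))*5)*6 = ((1/12)*5)*6 = (5/12)*6 = 5/2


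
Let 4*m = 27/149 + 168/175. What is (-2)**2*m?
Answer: 4251/3725 ≈ 1.1412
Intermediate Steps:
m = 4251/14900 (m = (27/149 + 168/175)/4 = (27*(1/149) + 168*(1/175))/4 = (27/149 + 24/25)/4 = (1/4)*(4251/3725) = 4251/14900 ≈ 0.28530)
(-2)**2*m = (-2)**2*(4251/14900) = 4*(4251/14900) = 4251/3725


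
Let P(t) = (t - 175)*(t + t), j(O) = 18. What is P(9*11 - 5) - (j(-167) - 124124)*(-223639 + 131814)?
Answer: -11396048678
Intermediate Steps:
P(t) = 2*t*(-175 + t) (P(t) = (-175 + t)*(2*t) = 2*t*(-175 + t))
P(9*11 - 5) - (j(-167) - 124124)*(-223639 + 131814) = 2*(9*11 - 5)*(-175 + (9*11 - 5)) - (18 - 124124)*(-223639 + 131814) = 2*(99 - 5)*(-175 + (99 - 5)) - (-124106)*(-91825) = 2*94*(-175 + 94) - 1*11396033450 = 2*94*(-81) - 11396033450 = -15228 - 11396033450 = -11396048678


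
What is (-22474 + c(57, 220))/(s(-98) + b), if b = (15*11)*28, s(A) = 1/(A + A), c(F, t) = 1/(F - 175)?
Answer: -259889434/53425621 ≈ -4.8645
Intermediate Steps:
c(F, t) = 1/(-175 + F)
s(A) = 1/(2*A)
b = 4620 (b = 165*28 = 4620)
(-22474 + c(57, 220))/(s(-98) + b) = (-22474 + 1/(-175 + 57))/((½)/(-98) + 4620) = (-22474 + 1/(-118))/((½)*(-1/98) + 4620) = (-22474 - 1/118)/(-1/196 + 4620) = -2651933/(118*905519/196) = -2651933/118*196/905519 = -259889434/53425621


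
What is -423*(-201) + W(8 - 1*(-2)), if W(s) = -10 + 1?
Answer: 85014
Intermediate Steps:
W(s) = -9
-423*(-201) + W(8 - 1*(-2)) = -423*(-201) - 9 = 85023 - 9 = 85014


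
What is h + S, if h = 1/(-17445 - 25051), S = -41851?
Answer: -1778500097/42496 ≈ -41851.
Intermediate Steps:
h = -1/42496 (h = 1/(-42496) = -1/42496 ≈ -2.3532e-5)
h + S = -1/42496 - 41851 = -1778500097/42496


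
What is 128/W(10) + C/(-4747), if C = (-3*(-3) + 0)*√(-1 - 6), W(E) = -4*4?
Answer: -8 - 9*I*√7/4747 ≈ -8.0 - 0.0050162*I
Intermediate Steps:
W(E) = -16
C = 9*I*√7 (C = (9 + 0)*√(-7) = 9*(I*√7) = 9*I*√7 ≈ 23.812*I)
128/W(10) + C/(-4747) = 128/(-16) + (9*I*√7)/(-4747) = 128*(-1/16) + (9*I*√7)*(-1/4747) = -8 - 9*I*√7/4747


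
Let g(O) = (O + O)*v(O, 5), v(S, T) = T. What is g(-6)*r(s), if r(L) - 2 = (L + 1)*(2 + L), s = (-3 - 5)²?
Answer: -257520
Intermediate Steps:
s = 64 (s = (-8)² = 64)
r(L) = 2 + (1 + L)*(2 + L) (r(L) = 2 + (L + 1)*(2 + L) = 2 + (1 + L)*(2 + L))
g(O) = 10*O (g(O) = (O + O)*5 = (2*O)*5 = 10*O)
g(-6)*r(s) = (10*(-6))*(4 + 64² + 3*64) = -60*(4 + 4096 + 192) = -60*4292 = -257520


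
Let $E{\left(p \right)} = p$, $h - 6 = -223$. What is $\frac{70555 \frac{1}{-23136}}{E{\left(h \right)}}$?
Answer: $\frac{70555}{5020512} \approx 0.014053$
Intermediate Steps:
$h = -217$ ($h = 6 - 223 = -217$)
$\frac{70555 \frac{1}{-23136}}{E{\left(h \right)}} = \frac{70555 \frac{1}{-23136}}{-217} = 70555 \left(- \frac{1}{23136}\right) \left(- \frac{1}{217}\right) = \left(- \frac{70555}{23136}\right) \left(- \frac{1}{217}\right) = \frac{70555}{5020512}$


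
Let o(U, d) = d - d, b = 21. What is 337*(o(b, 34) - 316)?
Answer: -106492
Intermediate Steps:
o(U, d) = 0
337*(o(b, 34) - 316) = 337*(0 - 316) = 337*(-316) = -106492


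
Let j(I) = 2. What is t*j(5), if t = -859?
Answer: -1718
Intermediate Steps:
t*j(5) = -859*2 = -1718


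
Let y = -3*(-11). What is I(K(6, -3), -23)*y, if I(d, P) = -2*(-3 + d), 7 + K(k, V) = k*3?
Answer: -528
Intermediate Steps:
K(k, V) = -7 + 3*k (K(k, V) = -7 + k*3 = -7 + 3*k)
I(d, P) = 6 - 2*d
y = 33
I(K(6, -3), -23)*y = (6 - 2*(-7 + 3*6))*33 = (6 - 2*(-7 + 18))*33 = (6 - 2*11)*33 = (6 - 22)*33 = -16*33 = -528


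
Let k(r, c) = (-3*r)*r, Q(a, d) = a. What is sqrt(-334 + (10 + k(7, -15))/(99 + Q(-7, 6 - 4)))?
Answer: I*sqrt(709895)/46 ≈ 18.316*I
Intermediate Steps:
k(r, c) = -3*r**2
sqrt(-334 + (10 + k(7, -15))/(99 + Q(-7, 6 - 4))) = sqrt(-334 + (10 - 3*7**2)/(99 - 7)) = sqrt(-334 + (10 - 3*49)/92) = sqrt(-334 + (10 - 147)*(1/92)) = sqrt(-334 - 137*1/92) = sqrt(-334 - 137/92) = sqrt(-30865/92) = I*sqrt(709895)/46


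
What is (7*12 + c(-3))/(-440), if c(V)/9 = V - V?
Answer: -21/110 ≈ -0.19091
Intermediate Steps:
c(V) = 0 (c(V) = 9*(V - V) = 9*0 = 0)
(7*12 + c(-3))/(-440) = (7*12 + 0)/(-440) = (84 + 0)*(-1/440) = 84*(-1/440) = -21/110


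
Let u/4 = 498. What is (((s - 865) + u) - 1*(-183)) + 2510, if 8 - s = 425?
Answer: 3403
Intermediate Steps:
u = 1992 (u = 4*498 = 1992)
s = -417 (s = 8 - 1*425 = 8 - 425 = -417)
(((s - 865) + u) - 1*(-183)) + 2510 = (((-417 - 865) + 1992) - 1*(-183)) + 2510 = ((-1282 + 1992) + 183) + 2510 = (710 + 183) + 2510 = 893 + 2510 = 3403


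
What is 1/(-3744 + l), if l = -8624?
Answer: -1/12368 ≈ -8.0854e-5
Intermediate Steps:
1/(-3744 + l) = 1/(-3744 - 8624) = 1/(-12368) = -1/12368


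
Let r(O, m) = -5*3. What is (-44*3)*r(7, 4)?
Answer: 1980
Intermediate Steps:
r(O, m) = -15
(-44*3)*r(7, 4) = -44*3*(-15) = -132*(-15) = 1980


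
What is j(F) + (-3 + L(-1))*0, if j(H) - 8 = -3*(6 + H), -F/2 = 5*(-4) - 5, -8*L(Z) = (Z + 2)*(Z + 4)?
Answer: -160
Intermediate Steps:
L(Z) = -(2 + Z)*(4 + Z)/8 (L(Z) = -(Z + 2)*(Z + 4)/8 = -(2 + Z)*(4 + Z)/8)
F = 50 (F = -2*(5*(-4) - 5) = -2*(-20 - 5) = -2*(-25) = 50)
j(H) = -10 - 3*H (j(H) = 8 - 3*(6 + H) = 8 + (-18 - 3*H) = -10 - 3*H)
j(F) + (-3 + L(-1))*0 = (-10 - 3*50) + (-3 + (-1 - ¾*(-1) - ⅛*(-1)²))*0 = (-10 - 150) + (-3 + (-1 + ¾ - ⅛*1))*0 = -160 + (-3 + (-1 + ¾ - ⅛))*0 = -160 + (-3 - 3/8)*0 = -160 - 27/8*0 = -160 + 0 = -160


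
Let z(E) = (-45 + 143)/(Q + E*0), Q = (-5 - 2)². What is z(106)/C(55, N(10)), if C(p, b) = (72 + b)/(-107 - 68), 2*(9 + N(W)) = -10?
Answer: -175/29 ≈ -6.0345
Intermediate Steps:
N(W) = -14 (N(W) = -9 + (½)*(-10) = -9 - 5 = -14)
Q = 49 (Q = (-7)² = 49)
C(p, b) = -72/175 - b/175 (C(p, b) = (72 + b)/(-175) = (72 + b)*(-1/175) = -72/175 - b/175)
z(E) = 2 (z(E) = (-45 + 143)/(49 + E*0) = 98/(49 + 0) = 98/49 = 98*(1/49) = 2)
z(106)/C(55, N(10)) = 2/(-72/175 - 1/175*(-14)) = 2/(-72/175 + 2/25) = 2/(-58/175) = 2*(-175/58) = -175/29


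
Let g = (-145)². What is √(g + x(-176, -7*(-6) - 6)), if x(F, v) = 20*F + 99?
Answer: 6*√489 ≈ 132.68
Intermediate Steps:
x(F, v) = 99 + 20*F
g = 21025
√(g + x(-176, -7*(-6) - 6)) = √(21025 + (99 + 20*(-176))) = √(21025 + (99 - 3520)) = √(21025 - 3421) = √17604 = 6*√489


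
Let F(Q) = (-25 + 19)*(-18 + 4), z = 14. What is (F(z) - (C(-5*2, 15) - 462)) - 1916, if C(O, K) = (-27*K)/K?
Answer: -1343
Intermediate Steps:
C(O, K) = -27
F(Q) = 84 (F(Q) = -6*(-14) = 84)
(F(z) - (C(-5*2, 15) - 462)) - 1916 = (84 - (-27 - 462)) - 1916 = (84 - 1*(-489)) - 1916 = (84 + 489) - 1916 = 573 - 1916 = -1343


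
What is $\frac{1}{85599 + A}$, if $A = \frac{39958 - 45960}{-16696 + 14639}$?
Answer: $\frac{2057}{176083145} \approx 1.1682 \cdot 10^{-5}$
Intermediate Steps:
$A = \frac{6002}{2057}$ ($A = - \frac{6002}{-2057} = \left(-6002\right) \left(- \frac{1}{2057}\right) = \frac{6002}{2057} \approx 2.9178$)
$\frac{1}{85599 + A} = \frac{1}{85599 + \frac{6002}{2057}} = \frac{1}{\frac{176083145}{2057}} = \frac{2057}{176083145}$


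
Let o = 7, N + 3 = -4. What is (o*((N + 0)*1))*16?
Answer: -784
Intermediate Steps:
N = -7 (N = -3 - 4 = -7)
(o*((N + 0)*1))*16 = (7*((-7 + 0)*1))*16 = (7*(-7*1))*16 = (7*(-7))*16 = -49*16 = -784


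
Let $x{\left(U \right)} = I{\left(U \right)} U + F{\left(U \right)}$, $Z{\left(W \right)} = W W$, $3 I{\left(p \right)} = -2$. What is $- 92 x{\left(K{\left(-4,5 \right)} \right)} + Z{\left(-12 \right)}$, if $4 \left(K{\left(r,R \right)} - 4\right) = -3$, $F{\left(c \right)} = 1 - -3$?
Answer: $- \frac{74}{3} \approx -24.667$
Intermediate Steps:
$I{\left(p \right)} = - \frac{2}{3}$ ($I{\left(p \right)} = \frac{1}{3} \left(-2\right) = - \frac{2}{3}$)
$F{\left(c \right)} = 4$ ($F{\left(c \right)} = 1 + 3 = 4$)
$K{\left(r,R \right)} = \frac{13}{4}$ ($K{\left(r,R \right)} = 4 + \frac{1}{4} \left(-3\right) = 4 - \frac{3}{4} = \frac{13}{4}$)
$Z{\left(W \right)} = W^{2}$
$x{\left(U \right)} = 4 - \frac{2 U}{3}$ ($x{\left(U \right)} = - \frac{2 U}{3} + 4 = 4 - \frac{2 U}{3}$)
$- 92 x{\left(K{\left(-4,5 \right)} \right)} + Z{\left(-12 \right)} = - 92 \left(4 - \frac{13}{6}\right) + \left(-12\right)^{2} = - 92 \left(4 - \frac{13}{6}\right) + 144 = \left(-92\right) \frac{11}{6} + 144 = - \frac{506}{3} + 144 = - \frac{74}{3}$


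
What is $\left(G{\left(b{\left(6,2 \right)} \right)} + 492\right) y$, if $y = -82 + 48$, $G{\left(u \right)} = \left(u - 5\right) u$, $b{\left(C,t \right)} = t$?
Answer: $-16524$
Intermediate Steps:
$G{\left(u \right)} = u \left(-5 + u\right)$ ($G{\left(u \right)} = \left(-5 + u\right) u = u \left(-5 + u\right)$)
$y = -34$
$\left(G{\left(b{\left(6,2 \right)} \right)} + 492\right) y = \left(2 \left(-5 + 2\right) + 492\right) \left(-34\right) = \left(2 \left(-3\right) + 492\right) \left(-34\right) = \left(-6 + 492\right) \left(-34\right) = 486 \left(-34\right) = -16524$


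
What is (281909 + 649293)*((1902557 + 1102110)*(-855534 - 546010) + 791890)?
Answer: -3921451987982117516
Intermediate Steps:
(281909 + 649293)*((1902557 + 1102110)*(-855534 - 546010) + 791890) = 931202*(3004667*(-1401544) + 791890) = 931202*(-4211173005848 + 791890) = 931202*(-4211172213958) = -3921451987982117516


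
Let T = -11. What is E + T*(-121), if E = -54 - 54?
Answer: 1223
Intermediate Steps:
E = -108
E + T*(-121) = -108 - 11*(-121) = -108 + 1331 = 1223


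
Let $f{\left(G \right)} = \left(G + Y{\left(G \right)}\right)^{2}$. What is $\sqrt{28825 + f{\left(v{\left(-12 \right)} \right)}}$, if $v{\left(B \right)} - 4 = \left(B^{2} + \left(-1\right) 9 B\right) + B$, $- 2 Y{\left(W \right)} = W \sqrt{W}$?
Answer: $\sqrt{3720057 - 119072 \sqrt{61}} \approx 1670.4$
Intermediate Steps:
$Y{\left(W \right)} = - \frac{W^{\frac{3}{2}}}{2}$ ($Y{\left(W \right)} = - \frac{W \sqrt{W}}{2} = - \frac{W^{\frac{3}{2}}}{2}$)
$v{\left(B \right)} = 4 + B^{2} - 8 B$ ($v{\left(B \right)} = 4 + \left(\left(B^{2} + \left(-1\right) 9 B\right) + B\right) = 4 + \left(\left(B^{2} - 9 B\right) + B\right) = 4 + \left(B^{2} - 8 B\right) = 4 + B^{2} - 8 B$)
$f{\left(G \right)} = \left(G - \frac{G^{\frac{3}{2}}}{2}\right)^{2}$
$\sqrt{28825 + f{\left(v{\left(-12 \right)} \right)}} = \sqrt{28825 + \frac{\left(\left(4 + \left(-12\right)^{2} - -96\right)^{\frac{3}{2}} - 2 \left(4 + \left(-12\right)^{2} - -96\right)\right)^{2}}{4}} = \sqrt{28825 + \frac{\left(\left(4 + 144 + 96\right)^{\frac{3}{2}} - 2 \left(4 + 144 + 96\right)\right)^{2}}{4}} = \sqrt{28825 + \frac{\left(244^{\frac{3}{2}} - 488\right)^{2}}{4}} = \sqrt{28825 + \frac{\left(488 \sqrt{61} - 488\right)^{2}}{4}} = \sqrt{28825 + \frac{\left(-488 + 488 \sqrt{61}\right)^{2}}{4}}$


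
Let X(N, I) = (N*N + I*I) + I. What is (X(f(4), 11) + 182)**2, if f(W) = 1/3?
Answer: 7991929/81 ≈ 98666.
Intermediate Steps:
f(W) = 1/3
X(N, I) = I + I**2 + N**2 (X(N, I) = (N**2 + I**2) + I = (I**2 + N**2) + I = I + I**2 + N**2)
(X(f(4), 11) + 182)**2 = ((11 + 11**2 + (1/3)**2) + 182)**2 = ((11 + 121 + 1/9) + 182)**2 = (1189/9 + 182)**2 = (2827/9)**2 = 7991929/81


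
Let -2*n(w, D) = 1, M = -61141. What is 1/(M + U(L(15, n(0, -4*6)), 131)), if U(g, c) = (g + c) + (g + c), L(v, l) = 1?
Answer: -1/60877 ≈ -1.6427e-5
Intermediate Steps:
n(w, D) = -1/2 (n(w, D) = -1/2*1 = -1/2)
U(g, c) = 2*c + 2*g (U(g, c) = (c + g) + (c + g) = 2*c + 2*g)
1/(M + U(L(15, n(0, -4*6)), 131)) = 1/(-61141 + (2*131 + 2*1)) = 1/(-61141 + (262 + 2)) = 1/(-61141 + 264) = 1/(-60877) = -1/60877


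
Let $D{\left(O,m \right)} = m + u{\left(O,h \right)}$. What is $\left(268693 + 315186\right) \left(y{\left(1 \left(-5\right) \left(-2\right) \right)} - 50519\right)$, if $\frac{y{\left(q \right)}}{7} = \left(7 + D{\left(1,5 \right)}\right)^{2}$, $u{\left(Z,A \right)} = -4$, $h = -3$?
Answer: $-29235405409$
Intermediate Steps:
$D{\left(O,m \right)} = -4 + m$ ($D{\left(O,m \right)} = m - 4 = -4 + m$)
$y{\left(q \right)} = 448$ ($y{\left(q \right)} = 7 \left(7 + \left(-4 + 5\right)\right)^{2} = 7 \left(7 + 1\right)^{2} = 7 \cdot 8^{2} = 7 \cdot 64 = 448$)
$\left(268693 + 315186\right) \left(y{\left(1 \left(-5\right) \left(-2\right) \right)} - 50519\right) = \left(268693 + 315186\right) \left(448 - 50519\right) = 583879 \left(-50071\right) = -29235405409$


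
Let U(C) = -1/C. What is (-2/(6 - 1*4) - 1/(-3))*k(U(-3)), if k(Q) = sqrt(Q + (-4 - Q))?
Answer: -4*I/3 ≈ -1.3333*I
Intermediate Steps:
k(Q) = 2*I (k(Q) = sqrt(-4) = 2*I)
(-2/(6 - 1*4) - 1/(-3))*k(U(-3)) = (-2/(6 - 1*4) - 1/(-3))*(2*I) = (-2/(6 - 4) - 1*(-1/3))*(2*I) = (-2/2 + 1/3)*(2*I) = (-2*1/2 + 1/3)*(2*I) = (-1 + 1/3)*(2*I) = -4*I/3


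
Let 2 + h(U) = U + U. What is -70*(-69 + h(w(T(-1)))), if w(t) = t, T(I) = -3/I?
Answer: 4550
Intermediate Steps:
h(U) = -2 + 2*U (h(U) = -2 + (U + U) = -2 + 2*U)
-70*(-69 + h(w(T(-1)))) = -70*(-69 + (-2 + 2*(-3/(-1)))) = -70*(-69 + (-2 + 2*(-3*(-1)))) = -70*(-69 + (-2 + 2*3)) = -70*(-69 + (-2 + 6)) = -70*(-69 + 4) = -70*(-65) = 4550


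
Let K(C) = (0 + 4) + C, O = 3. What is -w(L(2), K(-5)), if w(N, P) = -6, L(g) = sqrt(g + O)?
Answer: 6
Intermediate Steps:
L(g) = sqrt(3 + g) (L(g) = sqrt(g + 3) = sqrt(3 + g))
K(C) = 4 + C
-w(L(2), K(-5)) = -1*(-6) = 6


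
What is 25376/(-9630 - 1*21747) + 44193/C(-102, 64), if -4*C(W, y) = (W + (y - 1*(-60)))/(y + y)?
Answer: -354981081952/345147 ≈ -1.0285e+6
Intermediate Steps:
C(W, y) = -(60 + W + y)/(8*y) (C(W, y) = -(W + (y - 1*(-60)))/(4*(y + y)) = -(W + (y + 60))/(4*(2*y)) = -(W + (60 + y))*1/(2*y)/4 = -(60 + W + y)*1/(2*y)/4 = -(60 + W + y)/(8*y))
25376/(-9630 - 1*21747) + 44193/C(-102, 64) = 25376/(-9630 - 1*21747) + 44193/(((⅛)*(-60 - 1*(-102) - 1*64)/64)) = 25376/(-9630 - 21747) + 44193/(((⅛)*(1/64)*(-60 + 102 - 64))) = 25376/(-31377) + 44193/(((⅛)*(1/64)*(-22))) = 25376*(-1/31377) + 44193/(-11/256) = -25376/31377 + 44193*(-256/11) = -25376/31377 - 11313408/11 = -354981081952/345147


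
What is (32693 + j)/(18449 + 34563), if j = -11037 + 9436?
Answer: 7773/13253 ≈ 0.58651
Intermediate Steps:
j = -1601
(32693 + j)/(18449 + 34563) = (32693 - 1601)/(18449 + 34563) = 31092/53012 = 31092*(1/53012) = 7773/13253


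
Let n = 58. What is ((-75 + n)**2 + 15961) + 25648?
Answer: 41898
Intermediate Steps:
((-75 + n)**2 + 15961) + 25648 = ((-75 + 58)**2 + 15961) + 25648 = ((-17)**2 + 15961) + 25648 = (289 + 15961) + 25648 = 16250 + 25648 = 41898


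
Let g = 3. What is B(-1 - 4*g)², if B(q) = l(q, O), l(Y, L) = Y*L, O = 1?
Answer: 169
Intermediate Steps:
l(Y, L) = L*Y
B(q) = q (B(q) = 1*q = q)
B(-1 - 4*g)² = (-1 - 4*3)² = (-1 - 12)² = (-13)² = 169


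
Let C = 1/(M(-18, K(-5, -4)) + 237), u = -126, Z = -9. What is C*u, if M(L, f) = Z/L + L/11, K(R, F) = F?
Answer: -2772/5189 ≈ -0.53421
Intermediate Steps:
M(L, f) = -9/L + L/11
C = 22/5189 (C = 1/((-9/(-18) + (1/11)*(-18)) + 237) = 1/((-9*(-1/18) - 18/11) + 237) = 1/((½ - 18/11) + 237) = 1/(-25/22 + 237) = 1/(5189/22) = 22/5189 ≈ 0.0042397)
C*u = (22/5189)*(-126) = -2772/5189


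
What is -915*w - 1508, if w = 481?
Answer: -441623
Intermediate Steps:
-915*w - 1508 = -915*481 - 1508 = -440115 - 1508 = -441623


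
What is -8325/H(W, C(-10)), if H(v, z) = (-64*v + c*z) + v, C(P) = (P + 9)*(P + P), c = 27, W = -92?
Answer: -925/704 ≈ -1.3139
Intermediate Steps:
C(P) = 2*P*(9 + P) (C(P) = (9 + P)*(2*P) = 2*P*(9 + P))
H(v, z) = -63*v + 27*z (H(v, z) = (-64*v + 27*z) + v = -63*v + 27*z)
-8325/H(W, C(-10)) = -8325/(-63*(-92) + 27*(2*(-10)*(9 - 10))) = -8325/(5796 + 27*(2*(-10)*(-1))) = -8325/(5796 + 27*20) = -8325/(5796 + 540) = -8325/6336 = -8325*1/6336 = -925/704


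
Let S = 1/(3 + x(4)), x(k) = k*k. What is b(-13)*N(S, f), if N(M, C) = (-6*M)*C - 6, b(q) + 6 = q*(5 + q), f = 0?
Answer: -588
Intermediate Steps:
x(k) = k²
b(q) = -6 + q*(5 + q)
S = 1/19 (S = 1/(3 + 4²) = 1/(3 + 16) = 1/19 ≈ 0.052632)
N(M, C) = -6 - 6*C*M (N(M, C) = -6*C*M - 6 = -6 - 6*C*M)
b(-13)*N(S, f) = (-6 + (-13)² + 5*(-13))*(-6 - 6*0*1/19) = (-6 + 169 - 65)*(-6 + 0) = 98*(-6) = -588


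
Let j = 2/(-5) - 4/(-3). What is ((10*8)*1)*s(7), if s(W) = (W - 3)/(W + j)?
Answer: 4800/119 ≈ 40.336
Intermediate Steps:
j = 14/15 (j = 2*(-1/5) - 4*(-1/3) = -2/5 + 4/3 = 14/15 ≈ 0.93333)
s(W) = (-3 + W)/(14/15 + W) (s(W) = (W - 3)/(W + 14/15) = (-3 + W)/(14/15 + W))
((10*8)*1)*s(7) = ((10*8)*1)*(15*(-3 + 7)/(14 + 15*7)) = (80*1)*(15*4/(14 + 105)) = 80*(15*4/119) = 80*(15*(1/119)*4) = 80*(60/119) = 4800/119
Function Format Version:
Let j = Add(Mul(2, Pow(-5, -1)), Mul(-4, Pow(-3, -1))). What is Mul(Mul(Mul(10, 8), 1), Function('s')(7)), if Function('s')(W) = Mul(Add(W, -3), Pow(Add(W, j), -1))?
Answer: Rational(4800, 119) ≈ 40.336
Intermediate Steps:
j = Rational(14, 15) (j = Add(Mul(2, Rational(-1, 5)), Mul(-4, Rational(-1, 3))) = Add(Rational(-2, 5), Rational(4, 3)) = Rational(14, 15) ≈ 0.93333)
Function('s')(W) = Mul(Pow(Add(Rational(14, 15), W), -1), Add(-3, W)) (Function('s')(W) = Mul(Add(W, -3), Pow(Add(W, Rational(14, 15)), -1)) = Mul(Add(-3, W), Pow(Add(Rational(14, 15), W), -1)) = Mul(Pow(Add(Rational(14, 15), W), -1), Add(-3, W)))
Mul(Mul(Mul(10, 8), 1), Function('s')(7)) = Mul(Mul(Mul(10, 8), 1), Mul(15, Pow(Add(14, Mul(15, 7)), -1), Add(-3, 7))) = Mul(Mul(80, 1), Mul(15, Pow(Add(14, 105), -1), 4)) = Mul(80, Mul(15, Pow(119, -1), 4)) = Mul(80, Mul(15, Rational(1, 119), 4)) = Mul(80, Rational(60, 119)) = Rational(4800, 119)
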